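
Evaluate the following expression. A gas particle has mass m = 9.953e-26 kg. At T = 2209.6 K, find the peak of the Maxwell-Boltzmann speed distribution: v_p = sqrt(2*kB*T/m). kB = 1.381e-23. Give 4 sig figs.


Step 1: Numerator = 2*kB*T = 2*1.381e-23*2209.6 = 6.103e-20
Step 2: Ratio = 6.103e-20 / 9.953e-26 = 6.132e+05
Step 3: v_p = sqrt(6.132e+05) = 783.1 m/s

783.1


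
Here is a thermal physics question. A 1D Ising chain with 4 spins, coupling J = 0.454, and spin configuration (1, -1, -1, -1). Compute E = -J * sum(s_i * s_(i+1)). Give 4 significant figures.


Step 1: Nearest-neighbor products: -1, 1, 1
Step 2: Sum of products = 1
Step 3: E = -0.454 * 1 = -0.454

-0.454


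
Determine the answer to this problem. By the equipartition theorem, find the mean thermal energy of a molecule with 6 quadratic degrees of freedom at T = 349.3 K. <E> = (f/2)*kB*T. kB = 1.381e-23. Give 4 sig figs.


Step 1: f/2 = 6/2 = 3
Step 2: kB*T = 1.381e-23 * 349.3 = 4.824e-21
Step 3: <E> = 3 * 4.824e-21 = 1.447e-20 J

1.447e-20


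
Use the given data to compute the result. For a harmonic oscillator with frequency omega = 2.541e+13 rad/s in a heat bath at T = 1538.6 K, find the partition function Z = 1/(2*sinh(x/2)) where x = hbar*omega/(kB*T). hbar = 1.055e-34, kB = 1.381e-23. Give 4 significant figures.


Step 1: Compute x = hbar*omega/(kB*T) = 1.055e-34*2.541e+13/(1.381e-23*1538.6) = 0.1262
Step 2: x/2 = 0.06308
Step 3: sinh(x/2) = 0.06312
Step 4: Z = 1/(2*0.06312) = 7.921

7.921


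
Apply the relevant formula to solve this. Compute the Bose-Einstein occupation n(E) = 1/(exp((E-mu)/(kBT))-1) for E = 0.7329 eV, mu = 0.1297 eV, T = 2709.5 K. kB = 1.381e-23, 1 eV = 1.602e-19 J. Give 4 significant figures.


Step 1: (E - mu) = 0.6032 eV
Step 2: x = (E-mu)*eV/(kB*T) = 0.6032*1.602e-19/(1.381e-23*2709.5) = 2.583
Step 3: exp(x) = 13.23
Step 4: n = 1/(exp(x)-1) = 0.08176

0.08176


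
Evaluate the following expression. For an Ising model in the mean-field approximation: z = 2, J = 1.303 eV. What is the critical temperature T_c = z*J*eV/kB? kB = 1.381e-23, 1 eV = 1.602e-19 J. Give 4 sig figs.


Step 1: z*J = 2*1.303 = 2.606 eV
Step 2: Convert to Joules: 2.606*1.602e-19 = 4.175e-19 J
Step 3: T_c = 4.175e-19 / 1.381e-23 = 3.023e+04 K

3.023e+04


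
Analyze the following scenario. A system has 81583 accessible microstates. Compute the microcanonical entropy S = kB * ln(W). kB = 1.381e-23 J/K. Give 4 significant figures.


Step 1: ln(W) = ln(81583) = 11.31
Step 2: S = kB * ln(W) = 1.381e-23 * 11.31
Step 3: S = 1.562e-22 J/K

1.562e-22


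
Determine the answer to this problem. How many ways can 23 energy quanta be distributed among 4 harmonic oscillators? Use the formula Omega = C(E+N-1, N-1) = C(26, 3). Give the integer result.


Step 1: Use binomial coefficient C(26, 3)
Step 2: Numerator = 26! / 23!
Step 3: Denominator = 3!
Step 4: Omega = 2600

2600


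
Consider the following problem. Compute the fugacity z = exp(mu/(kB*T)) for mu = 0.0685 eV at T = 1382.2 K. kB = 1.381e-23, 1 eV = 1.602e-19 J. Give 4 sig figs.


Step 1: Convert mu to Joules: 0.0685*1.602e-19 = 1.097e-20 J
Step 2: kB*T = 1.381e-23*1382.2 = 1.909e-20 J
Step 3: mu/(kB*T) = 0.5749
Step 4: z = exp(0.5749) = 1.777

1.777


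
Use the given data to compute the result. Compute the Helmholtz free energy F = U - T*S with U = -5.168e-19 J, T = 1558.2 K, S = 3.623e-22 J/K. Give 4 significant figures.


Step 1: T*S = 1558.2 * 3.623e-22 = 5.645e-19 J
Step 2: F = U - T*S = -5.168e-19 - 5.645e-19
Step 3: F = -1.081e-18 J

-1.081e-18


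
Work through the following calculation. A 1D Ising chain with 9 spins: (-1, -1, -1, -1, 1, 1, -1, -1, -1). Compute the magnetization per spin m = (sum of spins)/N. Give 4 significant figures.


Step 1: Count up spins (+1): 2, down spins (-1): 7
Step 2: Total magnetization M = 2 - 7 = -5
Step 3: m = M/N = -5/9 = -0.5556

-0.5556


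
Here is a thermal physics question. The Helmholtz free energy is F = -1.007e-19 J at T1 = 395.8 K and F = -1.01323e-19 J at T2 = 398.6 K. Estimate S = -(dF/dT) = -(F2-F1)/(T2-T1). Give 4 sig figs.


Step 1: dF = F2 - F1 = -1.01323e-19 - (-1.007e-19) = -6.23e-22 J
Step 2: dT = T2 - T1 = 398.6 - 395.8 = 2.8 K
Step 3: S = -dF/dT = -(-6.23e-22)/2.8 = 2.225e-22 J/K

2.225e-22


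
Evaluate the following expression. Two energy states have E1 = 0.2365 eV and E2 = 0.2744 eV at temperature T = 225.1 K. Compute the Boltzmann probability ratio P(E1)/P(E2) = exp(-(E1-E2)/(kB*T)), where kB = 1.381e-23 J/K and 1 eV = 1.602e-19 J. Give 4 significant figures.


Step 1: Compute energy difference dE = E1 - E2 = 0.2365 - 0.2744 = -0.0379 eV
Step 2: Convert to Joules: dE_J = -0.0379 * 1.602e-19 = -6.072e-21 J
Step 3: Compute exponent = -dE_J / (kB * T) = -(-6.072e-21) / (1.381e-23 * 225.1) = 1.953
Step 4: P(E1)/P(E2) = exp(1.953) = 7.051

7.051


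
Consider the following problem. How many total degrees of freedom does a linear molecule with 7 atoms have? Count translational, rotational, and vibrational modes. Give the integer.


Step 1: Translational DOF = 3
Step 2: Rotational DOF (linear) = 2
Step 3: Vibrational DOF = 3*7 - 5 = 16
Step 4: Total = 3 + 2 + 16 = 21

21


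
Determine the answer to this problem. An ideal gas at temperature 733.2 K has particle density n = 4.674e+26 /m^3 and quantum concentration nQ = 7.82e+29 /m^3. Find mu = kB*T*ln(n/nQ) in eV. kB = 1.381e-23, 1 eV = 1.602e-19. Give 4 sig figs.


Step 1: n/nQ = 4.674e+26/7.82e+29 = 0.0005977
Step 2: ln(n/nQ) = -7.422
Step 3: mu = kB*T*ln(n/nQ) = 1.013e-20*-7.422 = -7.516e-20 J
Step 4: Convert to eV: -7.516e-20/1.602e-19 = -0.4691 eV

-0.4691


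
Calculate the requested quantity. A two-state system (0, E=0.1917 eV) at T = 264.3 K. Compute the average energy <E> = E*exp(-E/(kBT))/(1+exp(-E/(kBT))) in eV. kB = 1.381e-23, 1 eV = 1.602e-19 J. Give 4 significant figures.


Step 1: beta*E = 0.1917*1.602e-19/(1.381e-23*264.3) = 8.414
Step 2: exp(-beta*E) = 0.0002218
Step 3: <E> = 0.1917*0.0002218/(1+0.0002218) = 4.251e-05 eV

4.251e-05


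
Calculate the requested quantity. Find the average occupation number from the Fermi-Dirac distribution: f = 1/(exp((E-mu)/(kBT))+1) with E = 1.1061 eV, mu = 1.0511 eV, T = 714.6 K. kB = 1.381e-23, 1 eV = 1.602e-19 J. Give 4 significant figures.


Step 1: (E - mu) = 1.1061 - 1.0511 = 0.055 eV
Step 2: Convert: (E-mu)*eV = 8.811e-21 J
Step 3: x = (E-mu)*eV/(kB*T) = 0.8928
Step 4: f = 1/(exp(0.8928)+1) = 0.2905

0.2905


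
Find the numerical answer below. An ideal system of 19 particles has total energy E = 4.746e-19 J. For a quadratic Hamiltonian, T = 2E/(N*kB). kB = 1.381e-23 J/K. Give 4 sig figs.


Step 1: Numerator = 2*E = 2*4.746e-19 = 9.492e-19 J
Step 2: Denominator = N*kB = 19*1.381e-23 = 2.624e-22
Step 3: T = 9.492e-19 / 2.624e-22 = 3618 K

3618


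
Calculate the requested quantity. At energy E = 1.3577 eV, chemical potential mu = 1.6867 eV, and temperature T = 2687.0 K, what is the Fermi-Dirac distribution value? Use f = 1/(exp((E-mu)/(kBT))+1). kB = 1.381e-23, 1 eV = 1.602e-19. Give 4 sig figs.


Step 1: (E - mu) = 1.3577 - 1.6867 = -0.329 eV
Step 2: Convert: (E-mu)*eV = -5.271e-20 J
Step 3: x = (E-mu)*eV/(kB*T) = -1.42
Step 4: f = 1/(exp(-1.42)+1) = 0.8054

0.8054


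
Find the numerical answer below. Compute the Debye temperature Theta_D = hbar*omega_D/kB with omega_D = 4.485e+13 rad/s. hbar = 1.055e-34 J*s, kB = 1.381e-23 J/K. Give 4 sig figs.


Step 1: hbar*omega_D = 1.055e-34 * 4.485e+13 = 4.732e-21 J
Step 2: Theta_D = 4.732e-21 / 1.381e-23
Step 3: Theta_D = 342.6 K

342.6


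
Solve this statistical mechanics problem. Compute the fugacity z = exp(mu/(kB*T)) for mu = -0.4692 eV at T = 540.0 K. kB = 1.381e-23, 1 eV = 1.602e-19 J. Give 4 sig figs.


Step 1: Convert mu to Joules: -0.4692*1.602e-19 = -7.517e-20 J
Step 2: kB*T = 1.381e-23*540.0 = 7.457e-21 J
Step 3: mu/(kB*T) = -10.08
Step 4: z = exp(-10.08) = 4.194e-05

4.194e-05


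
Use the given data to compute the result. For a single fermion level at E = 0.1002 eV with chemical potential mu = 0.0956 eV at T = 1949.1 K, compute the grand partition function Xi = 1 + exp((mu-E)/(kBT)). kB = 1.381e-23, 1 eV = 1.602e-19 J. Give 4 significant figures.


Step 1: (mu - E) = 0.0956 - 0.1002 = -0.0046 eV
Step 2: x = (mu-E)*eV/(kB*T) = -0.0046*1.602e-19/(1.381e-23*1949.1) = -0.02738
Step 3: exp(x) = 0.973
Step 4: Xi = 1 + 0.973 = 1.973

1.973


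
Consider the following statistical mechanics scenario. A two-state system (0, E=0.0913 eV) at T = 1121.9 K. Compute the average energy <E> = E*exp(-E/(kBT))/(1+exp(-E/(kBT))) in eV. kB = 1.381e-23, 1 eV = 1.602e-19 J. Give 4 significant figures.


Step 1: beta*E = 0.0913*1.602e-19/(1.381e-23*1121.9) = 0.944
Step 2: exp(-beta*E) = 0.3891
Step 3: <E> = 0.0913*0.3891/(1+0.3891) = 0.02557 eV

0.02557


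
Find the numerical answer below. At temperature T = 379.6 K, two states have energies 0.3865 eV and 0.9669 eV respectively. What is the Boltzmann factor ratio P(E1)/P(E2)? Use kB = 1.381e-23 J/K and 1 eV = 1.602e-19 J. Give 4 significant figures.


Step 1: Compute energy difference dE = E1 - E2 = 0.3865 - 0.9669 = -0.5804 eV
Step 2: Convert to Joules: dE_J = -0.5804 * 1.602e-19 = -9.298e-20 J
Step 3: Compute exponent = -dE_J / (kB * T) = -(-9.298e-20) / (1.381e-23 * 379.6) = 17.74
Step 4: P(E1)/P(E2) = exp(17.74) = 5.045e+07

5.045e+07


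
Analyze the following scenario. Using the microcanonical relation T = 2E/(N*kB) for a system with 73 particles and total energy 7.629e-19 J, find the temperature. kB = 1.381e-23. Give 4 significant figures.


Step 1: Numerator = 2*E = 2*7.629e-19 = 1.526e-18 J
Step 2: Denominator = N*kB = 73*1.381e-23 = 1.008e-21
Step 3: T = 1.526e-18 / 1.008e-21 = 1513 K

1513


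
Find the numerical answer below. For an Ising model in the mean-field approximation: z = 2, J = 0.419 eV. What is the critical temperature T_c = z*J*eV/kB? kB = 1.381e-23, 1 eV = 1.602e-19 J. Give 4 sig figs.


Step 1: z*J = 2*0.419 = 0.838 eV
Step 2: Convert to Joules: 0.838*1.602e-19 = 1.342e-19 J
Step 3: T_c = 1.342e-19 / 1.381e-23 = 9721 K

9721


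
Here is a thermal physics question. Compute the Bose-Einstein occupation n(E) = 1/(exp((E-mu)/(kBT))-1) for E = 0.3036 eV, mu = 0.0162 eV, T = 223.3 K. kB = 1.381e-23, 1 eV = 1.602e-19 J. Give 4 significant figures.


Step 1: (E - mu) = 0.2874 eV
Step 2: x = (E-mu)*eV/(kB*T) = 0.2874*1.602e-19/(1.381e-23*223.3) = 14.93
Step 3: exp(x) = 3.049e+06
Step 4: n = 1/(exp(x)-1) = 3.28e-07

3.28e-07


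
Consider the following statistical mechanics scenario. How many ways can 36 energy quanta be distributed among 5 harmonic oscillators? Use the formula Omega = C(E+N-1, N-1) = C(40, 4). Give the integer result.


Step 1: Use binomial coefficient C(40, 4)
Step 2: Numerator = 40! / 36!
Step 3: Denominator = 4!
Step 4: Omega = 91390

91390


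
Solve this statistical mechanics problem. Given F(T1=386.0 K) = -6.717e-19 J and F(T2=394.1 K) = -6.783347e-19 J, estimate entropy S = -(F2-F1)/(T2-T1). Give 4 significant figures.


Step 1: dF = F2 - F1 = -6.783347e-19 - (-6.717e-19) = -6.6347e-21 J
Step 2: dT = T2 - T1 = 394.1 - 386.0 = 8.1 K
Step 3: S = -dF/dT = -(-6.6347e-21)/8.1 = 8.191e-22 J/K

8.191e-22


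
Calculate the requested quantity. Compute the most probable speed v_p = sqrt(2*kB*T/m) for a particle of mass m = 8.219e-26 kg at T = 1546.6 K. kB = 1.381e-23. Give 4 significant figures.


Step 1: Numerator = 2*kB*T = 2*1.381e-23*1546.6 = 4.272e-20
Step 2: Ratio = 4.272e-20 / 8.219e-26 = 5.197e+05
Step 3: v_p = sqrt(5.197e+05) = 720.9 m/s

720.9


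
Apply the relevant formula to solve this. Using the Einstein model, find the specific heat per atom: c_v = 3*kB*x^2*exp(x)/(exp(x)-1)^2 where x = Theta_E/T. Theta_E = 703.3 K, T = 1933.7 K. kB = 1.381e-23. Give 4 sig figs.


Step 1: x = Theta_E/T = 703.3/1933.7 = 0.3637
Step 2: x^2 = 0.1323
Step 3: exp(x) = 1.439
Step 4: c_v = 3*1.381e-23*0.1323*1.439/(1.439-1)^2 = 4.098e-23

4.098e-23


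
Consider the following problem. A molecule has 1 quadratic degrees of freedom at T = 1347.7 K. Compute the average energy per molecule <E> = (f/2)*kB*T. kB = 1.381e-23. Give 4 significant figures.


Step 1: f/2 = 1/2 = 0.5
Step 2: kB*T = 1.381e-23 * 1347.7 = 1.861e-20
Step 3: <E> = 0.5 * 1.861e-20 = 9.306e-21 J

9.306e-21


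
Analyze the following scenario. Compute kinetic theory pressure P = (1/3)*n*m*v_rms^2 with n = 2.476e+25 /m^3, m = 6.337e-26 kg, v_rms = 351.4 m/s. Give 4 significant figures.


Step 1: v_rms^2 = 351.4^2 = 1.235e+05
Step 2: n*m = 2.476e+25*6.337e-26 = 1.569
Step 3: P = (1/3)*1.569*1.235e+05 = 6.458e+04 Pa

6.458e+04


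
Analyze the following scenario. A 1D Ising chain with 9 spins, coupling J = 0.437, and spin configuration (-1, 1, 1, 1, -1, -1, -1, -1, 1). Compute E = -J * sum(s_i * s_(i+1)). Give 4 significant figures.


Step 1: Nearest-neighbor products: -1, 1, 1, -1, 1, 1, 1, -1
Step 2: Sum of products = 2
Step 3: E = -0.437 * 2 = -0.874

-0.874


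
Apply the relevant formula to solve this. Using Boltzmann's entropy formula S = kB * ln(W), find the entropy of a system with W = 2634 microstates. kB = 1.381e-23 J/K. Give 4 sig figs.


Step 1: ln(W) = ln(2634) = 7.876
Step 2: S = kB * ln(W) = 1.381e-23 * 7.876
Step 3: S = 1.088e-22 J/K

1.088e-22


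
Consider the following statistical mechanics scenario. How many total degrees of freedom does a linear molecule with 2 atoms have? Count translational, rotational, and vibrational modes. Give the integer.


Step 1: Translational DOF = 3
Step 2: Rotational DOF (linear) = 2
Step 3: Vibrational DOF = 3*2 - 5 = 1
Step 4: Total = 3 + 2 + 1 = 6

6


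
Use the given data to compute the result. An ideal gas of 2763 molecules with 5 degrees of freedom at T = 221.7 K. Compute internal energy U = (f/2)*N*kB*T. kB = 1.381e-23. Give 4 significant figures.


Step 1: f/2 = 5/2 = 2.5
Step 2: N*kB*T = 2763*1.381e-23*221.7 = 8.459e-18
Step 3: U = 2.5 * 8.459e-18 = 2.115e-17 J

2.115e-17


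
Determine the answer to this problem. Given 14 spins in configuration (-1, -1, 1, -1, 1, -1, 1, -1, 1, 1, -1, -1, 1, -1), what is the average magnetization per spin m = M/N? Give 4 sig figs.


Step 1: Count up spins (+1): 6, down spins (-1): 8
Step 2: Total magnetization M = 6 - 8 = -2
Step 3: m = M/N = -2/14 = -0.1429

-0.1429


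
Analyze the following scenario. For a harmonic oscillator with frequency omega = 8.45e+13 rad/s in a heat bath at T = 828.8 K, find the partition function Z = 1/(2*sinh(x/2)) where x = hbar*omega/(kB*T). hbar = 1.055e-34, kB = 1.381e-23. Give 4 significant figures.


Step 1: Compute x = hbar*omega/(kB*T) = 1.055e-34*8.45e+13/(1.381e-23*828.8) = 0.7789
Step 2: x/2 = 0.3894
Step 3: sinh(x/2) = 0.3994
Step 4: Z = 1/(2*0.3994) = 1.252

1.252


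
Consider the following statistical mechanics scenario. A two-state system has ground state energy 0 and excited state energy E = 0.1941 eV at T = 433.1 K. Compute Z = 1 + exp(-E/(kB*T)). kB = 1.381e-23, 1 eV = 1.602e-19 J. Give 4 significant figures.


Step 1: Compute beta*E = E*eV/(kB*T) = 0.1941*1.602e-19/(1.381e-23*433.1) = 5.199
Step 2: exp(-beta*E) = exp(-5.199) = 0.005523
Step 3: Z = 1 + 0.005523 = 1.006

1.006


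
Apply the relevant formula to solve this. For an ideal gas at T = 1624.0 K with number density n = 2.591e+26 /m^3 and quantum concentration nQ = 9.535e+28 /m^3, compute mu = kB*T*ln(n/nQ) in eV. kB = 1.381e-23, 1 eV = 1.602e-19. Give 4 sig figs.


Step 1: n/nQ = 2.591e+26/9.535e+28 = 0.002717
Step 2: ln(n/nQ) = -5.908
Step 3: mu = kB*T*ln(n/nQ) = 2.243e-20*-5.908 = -1.325e-19 J
Step 4: Convert to eV: -1.325e-19/1.602e-19 = -0.8271 eV

-0.8271


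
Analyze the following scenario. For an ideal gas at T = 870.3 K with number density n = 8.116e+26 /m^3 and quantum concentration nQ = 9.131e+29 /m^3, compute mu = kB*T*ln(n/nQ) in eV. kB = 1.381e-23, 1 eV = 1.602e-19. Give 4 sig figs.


Step 1: n/nQ = 8.116e+26/9.131e+29 = 0.0008888
Step 2: ln(n/nQ) = -7.026
Step 3: mu = kB*T*ln(n/nQ) = 1.202e-20*-7.026 = -8.444e-20 J
Step 4: Convert to eV: -8.444e-20/1.602e-19 = -0.5271 eV

-0.5271


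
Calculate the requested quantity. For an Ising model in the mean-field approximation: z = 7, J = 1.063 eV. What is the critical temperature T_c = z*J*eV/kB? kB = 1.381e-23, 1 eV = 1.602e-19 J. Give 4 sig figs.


Step 1: z*J = 7*1.063 = 7.441 eV
Step 2: Convert to Joules: 7.441*1.602e-19 = 1.192e-18 J
Step 3: T_c = 1.192e-18 / 1.381e-23 = 8.632e+04 K

8.632e+04


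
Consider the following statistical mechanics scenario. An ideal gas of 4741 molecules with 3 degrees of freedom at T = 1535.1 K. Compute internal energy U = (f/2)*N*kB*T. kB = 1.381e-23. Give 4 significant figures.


Step 1: f/2 = 3/2 = 1.5
Step 2: N*kB*T = 4741*1.381e-23*1535.1 = 1.005e-16
Step 3: U = 1.5 * 1.005e-16 = 1.508e-16 J

1.508e-16


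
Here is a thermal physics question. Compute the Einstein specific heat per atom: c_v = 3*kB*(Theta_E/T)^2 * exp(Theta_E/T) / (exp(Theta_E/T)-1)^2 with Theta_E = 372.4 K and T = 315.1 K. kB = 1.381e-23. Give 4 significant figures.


Step 1: x = Theta_E/T = 372.4/315.1 = 1.182
Step 2: x^2 = 1.397
Step 3: exp(x) = 3.26
Step 4: c_v = 3*1.381e-23*1.397*3.26/(3.26-1)^2 = 3.693e-23

3.693e-23


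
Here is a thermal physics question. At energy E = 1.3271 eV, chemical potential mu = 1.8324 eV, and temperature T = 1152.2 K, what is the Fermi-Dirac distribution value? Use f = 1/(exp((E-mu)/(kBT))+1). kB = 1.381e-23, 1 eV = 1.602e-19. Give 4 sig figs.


Step 1: (E - mu) = 1.3271 - 1.8324 = -0.5053 eV
Step 2: Convert: (E-mu)*eV = -8.095e-20 J
Step 3: x = (E-mu)*eV/(kB*T) = -5.087
Step 4: f = 1/(exp(-5.087)+1) = 0.9939

0.9939


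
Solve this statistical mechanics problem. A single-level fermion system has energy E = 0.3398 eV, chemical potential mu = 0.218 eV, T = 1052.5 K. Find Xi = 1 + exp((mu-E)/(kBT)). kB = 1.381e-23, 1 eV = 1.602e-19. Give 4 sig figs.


Step 1: (mu - E) = 0.218 - 0.3398 = -0.1218 eV
Step 2: x = (mu-E)*eV/(kB*T) = -0.1218*1.602e-19/(1.381e-23*1052.5) = -1.342
Step 3: exp(x) = 0.2612
Step 4: Xi = 1 + 0.2612 = 1.261

1.261


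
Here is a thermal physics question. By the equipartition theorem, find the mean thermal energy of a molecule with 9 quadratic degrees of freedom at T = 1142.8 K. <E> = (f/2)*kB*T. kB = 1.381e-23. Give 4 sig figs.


Step 1: f/2 = 9/2 = 4.5
Step 2: kB*T = 1.381e-23 * 1142.8 = 1.578e-20
Step 3: <E> = 4.5 * 1.578e-20 = 7.102e-20 J

7.102e-20


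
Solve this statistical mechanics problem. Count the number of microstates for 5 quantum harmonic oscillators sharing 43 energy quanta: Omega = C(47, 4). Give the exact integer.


Step 1: Use binomial coefficient C(47, 4)
Step 2: Numerator = 47! / 43!
Step 3: Denominator = 4!
Step 4: Omega = 178365

178365


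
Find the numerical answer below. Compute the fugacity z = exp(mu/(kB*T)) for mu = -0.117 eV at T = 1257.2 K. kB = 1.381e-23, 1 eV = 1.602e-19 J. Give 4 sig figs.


Step 1: Convert mu to Joules: -0.117*1.602e-19 = -1.874e-20 J
Step 2: kB*T = 1.381e-23*1257.2 = 1.736e-20 J
Step 3: mu/(kB*T) = -1.08
Step 4: z = exp(-1.08) = 0.3397

0.3397


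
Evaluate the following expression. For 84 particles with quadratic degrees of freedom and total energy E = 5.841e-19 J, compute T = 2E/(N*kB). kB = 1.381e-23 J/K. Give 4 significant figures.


Step 1: Numerator = 2*E = 2*5.841e-19 = 1.168e-18 J
Step 2: Denominator = N*kB = 84*1.381e-23 = 1.16e-21
Step 3: T = 1.168e-18 / 1.16e-21 = 1007 K

1007


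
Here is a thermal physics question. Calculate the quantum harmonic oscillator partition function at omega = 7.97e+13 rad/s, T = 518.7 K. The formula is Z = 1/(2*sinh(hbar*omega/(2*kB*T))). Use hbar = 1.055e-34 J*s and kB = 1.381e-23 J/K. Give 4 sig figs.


Step 1: Compute x = hbar*omega/(kB*T) = 1.055e-34*7.97e+13/(1.381e-23*518.7) = 1.174
Step 2: x/2 = 0.5869
Step 3: sinh(x/2) = 0.6212
Step 4: Z = 1/(2*0.6212) = 0.8049

0.8049


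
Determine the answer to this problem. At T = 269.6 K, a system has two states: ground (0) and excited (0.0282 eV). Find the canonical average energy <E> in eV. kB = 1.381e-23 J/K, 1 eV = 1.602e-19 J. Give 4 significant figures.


Step 1: beta*E = 0.0282*1.602e-19/(1.381e-23*269.6) = 1.213
Step 2: exp(-beta*E) = 0.2972
Step 3: <E> = 0.0282*0.2972/(1+0.2972) = 0.006461 eV

0.006461


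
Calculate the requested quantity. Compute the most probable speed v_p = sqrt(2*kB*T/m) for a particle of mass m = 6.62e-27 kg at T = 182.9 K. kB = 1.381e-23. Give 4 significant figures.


Step 1: Numerator = 2*kB*T = 2*1.381e-23*182.9 = 5.052e-21
Step 2: Ratio = 5.052e-21 / 6.62e-27 = 7.631e+05
Step 3: v_p = sqrt(7.631e+05) = 873.6 m/s

873.6


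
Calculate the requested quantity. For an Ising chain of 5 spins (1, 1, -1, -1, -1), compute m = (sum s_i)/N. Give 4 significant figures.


Step 1: Count up spins (+1): 2, down spins (-1): 3
Step 2: Total magnetization M = 2 - 3 = -1
Step 3: m = M/N = -1/5 = -0.2

-0.2


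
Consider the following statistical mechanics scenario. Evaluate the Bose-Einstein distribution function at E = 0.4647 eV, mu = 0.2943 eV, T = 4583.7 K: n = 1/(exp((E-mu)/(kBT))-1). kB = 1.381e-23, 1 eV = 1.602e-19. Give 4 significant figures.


Step 1: (E - mu) = 0.1704 eV
Step 2: x = (E-mu)*eV/(kB*T) = 0.1704*1.602e-19/(1.381e-23*4583.7) = 0.4312
Step 3: exp(x) = 1.539
Step 4: n = 1/(exp(x)-1) = 1.855

1.855


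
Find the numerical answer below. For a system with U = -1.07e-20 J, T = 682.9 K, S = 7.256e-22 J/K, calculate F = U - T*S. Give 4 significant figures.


Step 1: T*S = 682.9 * 7.256e-22 = 4.955e-19 J
Step 2: F = U - T*S = -1.07e-20 - 4.955e-19
Step 3: F = -5.062e-19 J

-5.062e-19


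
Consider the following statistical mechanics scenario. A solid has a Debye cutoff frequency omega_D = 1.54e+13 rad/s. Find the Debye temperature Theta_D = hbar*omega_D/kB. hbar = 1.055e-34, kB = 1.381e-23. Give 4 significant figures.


Step 1: hbar*omega_D = 1.055e-34 * 1.54e+13 = 1.625e-21 J
Step 2: Theta_D = 1.625e-21 / 1.381e-23
Step 3: Theta_D = 117.6 K

117.6


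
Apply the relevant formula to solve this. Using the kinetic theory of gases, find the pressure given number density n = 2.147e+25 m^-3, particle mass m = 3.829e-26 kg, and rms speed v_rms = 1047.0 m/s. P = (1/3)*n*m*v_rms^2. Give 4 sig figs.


Step 1: v_rms^2 = 1047.0^2 = 1.096e+06
Step 2: n*m = 2.147e+25*3.829e-26 = 0.8221
Step 3: P = (1/3)*0.8221*1.096e+06 = 3.004e+05 Pa

3.004e+05


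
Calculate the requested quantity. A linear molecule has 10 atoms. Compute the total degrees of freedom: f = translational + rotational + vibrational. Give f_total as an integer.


Step 1: Translational DOF = 3
Step 2: Rotational DOF (linear) = 2
Step 3: Vibrational DOF = 3*10 - 5 = 25
Step 4: Total = 3 + 2 + 25 = 30

30


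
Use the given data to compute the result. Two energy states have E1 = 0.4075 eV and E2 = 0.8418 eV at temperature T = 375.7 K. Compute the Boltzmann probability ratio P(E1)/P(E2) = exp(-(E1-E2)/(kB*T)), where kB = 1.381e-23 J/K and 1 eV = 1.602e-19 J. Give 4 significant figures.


Step 1: Compute energy difference dE = E1 - E2 = 0.4075 - 0.8418 = -0.4343 eV
Step 2: Convert to Joules: dE_J = -0.4343 * 1.602e-19 = -6.957e-20 J
Step 3: Compute exponent = -dE_J / (kB * T) = -(-6.957e-20) / (1.381e-23 * 375.7) = 13.41
Step 4: P(E1)/P(E2) = exp(13.41) = 6.664e+05

6.664e+05


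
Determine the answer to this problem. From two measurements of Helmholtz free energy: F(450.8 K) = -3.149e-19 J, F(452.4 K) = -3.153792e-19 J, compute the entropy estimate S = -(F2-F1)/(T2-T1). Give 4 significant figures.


Step 1: dF = F2 - F1 = -3.153792e-19 - (-3.149e-19) = -4.792e-22 J
Step 2: dT = T2 - T1 = 452.4 - 450.8 = 1.6 K
Step 3: S = -dF/dT = -(-4.792e-22)/1.6 = 2.995e-22 J/K

2.995e-22


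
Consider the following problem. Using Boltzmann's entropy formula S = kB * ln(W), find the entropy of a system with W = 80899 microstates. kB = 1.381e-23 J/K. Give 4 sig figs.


Step 1: ln(W) = ln(80899) = 11.3
Step 2: S = kB * ln(W) = 1.381e-23 * 11.3
Step 3: S = 1.561e-22 J/K

1.561e-22


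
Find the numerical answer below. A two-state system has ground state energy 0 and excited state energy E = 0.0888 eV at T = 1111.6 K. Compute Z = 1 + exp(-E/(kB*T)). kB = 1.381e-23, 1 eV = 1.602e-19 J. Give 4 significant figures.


Step 1: Compute beta*E = E*eV/(kB*T) = 0.0888*1.602e-19/(1.381e-23*1111.6) = 0.9267
Step 2: exp(-beta*E) = exp(-0.9267) = 0.3959
Step 3: Z = 1 + 0.3959 = 1.396

1.396


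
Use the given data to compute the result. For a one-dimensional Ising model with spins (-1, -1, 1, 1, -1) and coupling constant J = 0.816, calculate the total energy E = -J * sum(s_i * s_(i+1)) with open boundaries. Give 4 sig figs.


Step 1: Nearest-neighbor products: 1, -1, 1, -1
Step 2: Sum of products = 0
Step 3: E = -0.816 * 0 = 0

0


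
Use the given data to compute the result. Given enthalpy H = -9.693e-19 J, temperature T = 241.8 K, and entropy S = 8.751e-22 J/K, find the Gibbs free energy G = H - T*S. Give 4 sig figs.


Step 1: T*S = 241.8 * 8.751e-22 = 2.116e-19 J
Step 2: G = H - T*S = -9.693e-19 - 2.116e-19
Step 3: G = -1.181e-18 J

-1.181e-18


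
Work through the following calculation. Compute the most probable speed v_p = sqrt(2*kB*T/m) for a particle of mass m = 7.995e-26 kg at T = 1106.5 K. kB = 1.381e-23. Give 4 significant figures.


Step 1: Numerator = 2*kB*T = 2*1.381e-23*1106.5 = 3.056e-20
Step 2: Ratio = 3.056e-20 / 7.995e-26 = 3.823e+05
Step 3: v_p = sqrt(3.823e+05) = 618.3 m/s

618.3


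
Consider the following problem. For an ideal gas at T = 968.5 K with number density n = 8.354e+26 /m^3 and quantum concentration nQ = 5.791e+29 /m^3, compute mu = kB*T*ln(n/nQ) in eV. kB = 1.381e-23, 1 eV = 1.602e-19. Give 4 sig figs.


Step 1: n/nQ = 8.354e+26/5.791e+29 = 0.001443
Step 2: ln(n/nQ) = -6.541
Step 3: mu = kB*T*ln(n/nQ) = 1.337e-20*-6.541 = -8.749e-20 J
Step 4: Convert to eV: -8.749e-20/1.602e-19 = -0.5461 eV

-0.5461


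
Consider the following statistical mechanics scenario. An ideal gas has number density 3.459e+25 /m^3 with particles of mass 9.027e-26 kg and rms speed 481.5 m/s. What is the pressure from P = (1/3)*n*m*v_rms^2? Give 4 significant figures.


Step 1: v_rms^2 = 481.5^2 = 2.318e+05
Step 2: n*m = 3.459e+25*9.027e-26 = 3.122
Step 3: P = (1/3)*3.122*2.318e+05 = 2.413e+05 Pa

2.413e+05


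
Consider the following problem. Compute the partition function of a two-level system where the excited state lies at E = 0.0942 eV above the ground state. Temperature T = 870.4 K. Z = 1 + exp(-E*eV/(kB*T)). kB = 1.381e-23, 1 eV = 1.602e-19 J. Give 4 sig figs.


Step 1: Compute beta*E = E*eV/(kB*T) = 0.0942*1.602e-19/(1.381e-23*870.4) = 1.255
Step 2: exp(-beta*E) = exp(-1.255) = 0.2849
Step 3: Z = 1 + 0.2849 = 1.285

1.285


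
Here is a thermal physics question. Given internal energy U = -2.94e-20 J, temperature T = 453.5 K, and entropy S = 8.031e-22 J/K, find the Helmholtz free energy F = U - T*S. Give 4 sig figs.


Step 1: T*S = 453.5 * 8.031e-22 = 3.642e-19 J
Step 2: F = U - T*S = -2.94e-20 - 3.642e-19
Step 3: F = -3.936e-19 J

-3.936e-19


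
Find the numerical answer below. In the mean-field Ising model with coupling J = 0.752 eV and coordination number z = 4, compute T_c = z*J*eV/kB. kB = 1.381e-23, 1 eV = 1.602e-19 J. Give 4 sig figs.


Step 1: z*J = 4*0.752 = 3.008 eV
Step 2: Convert to Joules: 3.008*1.602e-19 = 4.819e-19 J
Step 3: T_c = 4.819e-19 / 1.381e-23 = 3.489e+04 K

3.489e+04


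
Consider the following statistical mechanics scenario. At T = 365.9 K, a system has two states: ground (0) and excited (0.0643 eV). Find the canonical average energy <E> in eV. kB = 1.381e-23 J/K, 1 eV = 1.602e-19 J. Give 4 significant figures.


Step 1: beta*E = 0.0643*1.602e-19/(1.381e-23*365.9) = 2.039
Step 2: exp(-beta*E) = 0.1302
Step 3: <E> = 0.0643*0.1302/(1+0.1302) = 0.007408 eV

0.007408


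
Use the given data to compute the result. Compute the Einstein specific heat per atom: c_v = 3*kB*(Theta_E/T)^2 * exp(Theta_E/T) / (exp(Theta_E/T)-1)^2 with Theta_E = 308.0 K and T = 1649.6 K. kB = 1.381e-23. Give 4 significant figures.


Step 1: x = Theta_E/T = 308.0/1649.6 = 0.1867
Step 2: x^2 = 0.03486
Step 3: exp(x) = 1.205
Step 4: c_v = 3*1.381e-23*0.03486*1.205/(1.205-1)^2 = 4.131e-23

4.131e-23


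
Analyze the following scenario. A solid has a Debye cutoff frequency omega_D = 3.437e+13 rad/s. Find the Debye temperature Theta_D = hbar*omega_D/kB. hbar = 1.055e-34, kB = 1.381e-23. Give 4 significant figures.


Step 1: hbar*omega_D = 1.055e-34 * 3.437e+13 = 3.626e-21 J
Step 2: Theta_D = 3.626e-21 / 1.381e-23
Step 3: Theta_D = 262.6 K

262.6


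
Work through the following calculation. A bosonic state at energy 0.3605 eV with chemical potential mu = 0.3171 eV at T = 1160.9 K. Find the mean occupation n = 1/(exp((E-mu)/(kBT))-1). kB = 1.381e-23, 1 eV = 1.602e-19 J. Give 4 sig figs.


Step 1: (E - mu) = 0.0434 eV
Step 2: x = (E-mu)*eV/(kB*T) = 0.0434*1.602e-19/(1.381e-23*1160.9) = 0.4337
Step 3: exp(x) = 1.543
Step 4: n = 1/(exp(x)-1) = 1.842

1.842


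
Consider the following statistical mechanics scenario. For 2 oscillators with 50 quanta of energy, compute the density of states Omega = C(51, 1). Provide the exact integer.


Step 1: Use binomial coefficient C(51, 1)
Step 2: Numerator = 51! / 50!
Step 3: Denominator = 1!
Step 4: Omega = 51

51


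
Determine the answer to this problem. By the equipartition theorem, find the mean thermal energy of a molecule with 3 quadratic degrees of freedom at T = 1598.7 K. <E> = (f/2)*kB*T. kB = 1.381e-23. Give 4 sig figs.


Step 1: f/2 = 3/2 = 1.5
Step 2: kB*T = 1.381e-23 * 1598.7 = 2.208e-20
Step 3: <E> = 1.5 * 2.208e-20 = 3.312e-20 J

3.312e-20


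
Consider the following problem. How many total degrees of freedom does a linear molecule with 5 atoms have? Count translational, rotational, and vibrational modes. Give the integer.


Step 1: Translational DOF = 3
Step 2: Rotational DOF (linear) = 2
Step 3: Vibrational DOF = 3*5 - 5 = 10
Step 4: Total = 3 + 2 + 10 = 15

15


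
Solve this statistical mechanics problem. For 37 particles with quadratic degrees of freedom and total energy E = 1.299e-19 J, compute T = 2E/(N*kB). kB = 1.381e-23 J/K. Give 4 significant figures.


Step 1: Numerator = 2*E = 2*1.299e-19 = 2.598e-19 J
Step 2: Denominator = N*kB = 37*1.381e-23 = 5.11e-22
Step 3: T = 2.598e-19 / 5.11e-22 = 508.4 K

508.4


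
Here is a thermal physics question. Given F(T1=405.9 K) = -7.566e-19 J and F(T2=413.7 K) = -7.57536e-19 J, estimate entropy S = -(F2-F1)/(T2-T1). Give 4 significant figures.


Step 1: dF = F2 - F1 = -7.57536e-19 - (-7.566e-19) = -9.36e-22 J
Step 2: dT = T2 - T1 = 413.7 - 405.9 = 7.8 K
Step 3: S = -dF/dT = -(-9.36e-22)/7.8 = 1.2e-22 J/K

1.2e-22


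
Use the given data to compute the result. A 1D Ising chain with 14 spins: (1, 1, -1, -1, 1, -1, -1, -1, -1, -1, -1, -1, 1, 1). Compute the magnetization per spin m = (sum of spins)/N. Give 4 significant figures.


Step 1: Count up spins (+1): 5, down spins (-1): 9
Step 2: Total magnetization M = 5 - 9 = -4
Step 3: m = M/N = -4/14 = -0.2857

-0.2857


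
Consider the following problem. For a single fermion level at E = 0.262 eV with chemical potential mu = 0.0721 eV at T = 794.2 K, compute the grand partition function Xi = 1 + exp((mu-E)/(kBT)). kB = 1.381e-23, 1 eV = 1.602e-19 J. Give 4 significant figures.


Step 1: (mu - E) = 0.0721 - 0.262 = -0.1899 eV
Step 2: x = (mu-E)*eV/(kB*T) = -0.1899*1.602e-19/(1.381e-23*794.2) = -2.774
Step 3: exp(x) = 0.06243
Step 4: Xi = 1 + 0.06243 = 1.062

1.062


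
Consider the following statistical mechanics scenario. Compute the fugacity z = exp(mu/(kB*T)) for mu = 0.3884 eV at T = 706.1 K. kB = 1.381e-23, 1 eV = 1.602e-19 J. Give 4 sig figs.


Step 1: Convert mu to Joules: 0.3884*1.602e-19 = 6.222e-20 J
Step 2: kB*T = 1.381e-23*706.1 = 9.751e-21 J
Step 3: mu/(kB*T) = 6.381
Step 4: z = exp(6.381) = 590.5

590.5


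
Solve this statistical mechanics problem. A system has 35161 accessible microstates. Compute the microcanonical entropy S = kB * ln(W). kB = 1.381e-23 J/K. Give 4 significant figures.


Step 1: ln(W) = ln(35161) = 10.47
Step 2: S = kB * ln(W) = 1.381e-23 * 10.47
Step 3: S = 1.446e-22 J/K

1.446e-22


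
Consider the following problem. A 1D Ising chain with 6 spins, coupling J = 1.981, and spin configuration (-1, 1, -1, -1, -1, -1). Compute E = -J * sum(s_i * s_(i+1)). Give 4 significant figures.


Step 1: Nearest-neighbor products: -1, -1, 1, 1, 1
Step 2: Sum of products = 1
Step 3: E = -1.981 * 1 = -1.981

-1.981


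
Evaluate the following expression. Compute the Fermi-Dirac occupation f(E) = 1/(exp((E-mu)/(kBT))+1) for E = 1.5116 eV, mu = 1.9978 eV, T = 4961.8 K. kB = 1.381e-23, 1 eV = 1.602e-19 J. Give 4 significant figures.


Step 1: (E - mu) = 1.5116 - 1.9978 = -0.4862 eV
Step 2: Convert: (E-mu)*eV = -7.789e-20 J
Step 3: x = (E-mu)*eV/(kB*T) = -1.137
Step 4: f = 1/(exp(-1.137)+1) = 0.7571

0.7571


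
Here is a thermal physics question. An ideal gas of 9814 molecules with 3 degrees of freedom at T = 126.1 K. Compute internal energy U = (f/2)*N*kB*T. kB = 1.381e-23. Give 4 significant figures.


Step 1: f/2 = 3/2 = 1.5
Step 2: N*kB*T = 9814*1.381e-23*126.1 = 1.709e-17
Step 3: U = 1.5 * 1.709e-17 = 2.564e-17 J

2.564e-17


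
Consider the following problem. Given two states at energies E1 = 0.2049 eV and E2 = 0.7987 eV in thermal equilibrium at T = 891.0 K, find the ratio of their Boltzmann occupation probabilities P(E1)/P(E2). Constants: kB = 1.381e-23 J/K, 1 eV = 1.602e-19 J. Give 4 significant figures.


Step 1: Compute energy difference dE = E1 - E2 = 0.2049 - 0.7987 = -0.5938 eV
Step 2: Convert to Joules: dE_J = -0.5938 * 1.602e-19 = -9.513e-20 J
Step 3: Compute exponent = -dE_J / (kB * T) = -(-9.513e-20) / (1.381e-23 * 891.0) = 7.731
Step 4: P(E1)/P(E2) = exp(7.731) = 2278

2278


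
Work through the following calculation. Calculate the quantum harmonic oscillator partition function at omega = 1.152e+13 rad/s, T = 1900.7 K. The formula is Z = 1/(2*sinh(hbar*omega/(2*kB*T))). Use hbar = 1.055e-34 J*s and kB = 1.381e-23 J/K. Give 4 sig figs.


Step 1: Compute x = hbar*omega/(kB*T) = 1.055e-34*1.152e+13/(1.381e-23*1900.7) = 0.0463
Step 2: x/2 = 0.02315
Step 3: sinh(x/2) = 0.02315
Step 4: Z = 1/(2*0.02315) = 21.6

21.6


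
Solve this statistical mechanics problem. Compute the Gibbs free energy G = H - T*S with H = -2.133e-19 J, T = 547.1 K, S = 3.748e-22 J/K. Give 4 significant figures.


Step 1: T*S = 547.1 * 3.748e-22 = 2.051e-19 J
Step 2: G = H - T*S = -2.133e-19 - 2.051e-19
Step 3: G = -4.184e-19 J

-4.184e-19


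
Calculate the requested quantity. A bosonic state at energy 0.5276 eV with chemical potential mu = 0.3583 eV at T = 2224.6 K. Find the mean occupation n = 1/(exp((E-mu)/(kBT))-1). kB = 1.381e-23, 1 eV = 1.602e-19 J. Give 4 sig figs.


Step 1: (E - mu) = 0.1693 eV
Step 2: x = (E-mu)*eV/(kB*T) = 0.1693*1.602e-19/(1.381e-23*2224.6) = 0.8828
Step 3: exp(x) = 2.418
Step 4: n = 1/(exp(x)-1) = 0.7054

0.7054


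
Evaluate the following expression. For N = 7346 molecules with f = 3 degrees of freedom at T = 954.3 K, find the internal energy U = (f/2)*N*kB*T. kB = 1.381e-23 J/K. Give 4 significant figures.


Step 1: f/2 = 3/2 = 1.5
Step 2: N*kB*T = 7346*1.381e-23*954.3 = 9.681e-17
Step 3: U = 1.5 * 9.681e-17 = 1.452e-16 J

1.452e-16


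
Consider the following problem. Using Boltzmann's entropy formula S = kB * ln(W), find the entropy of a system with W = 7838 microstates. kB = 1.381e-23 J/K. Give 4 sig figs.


Step 1: ln(W) = ln(7838) = 8.967
Step 2: S = kB * ln(W) = 1.381e-23 * 8.967
Step 3: S = 1.238e-22 J/K

1.238e-22


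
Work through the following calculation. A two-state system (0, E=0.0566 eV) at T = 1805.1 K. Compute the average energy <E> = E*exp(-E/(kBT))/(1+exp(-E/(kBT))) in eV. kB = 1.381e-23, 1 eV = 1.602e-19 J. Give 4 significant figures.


Step 1: beta*E = 0.0566*1.602e-19/(1.381e-23*1805.1) = 0.3637
Step 2: exp(-beta*E) = 0.6951
Step 3: <E> = 0.0566*0.6951/(1+0.6951) = 0.02321 eV

0.02321


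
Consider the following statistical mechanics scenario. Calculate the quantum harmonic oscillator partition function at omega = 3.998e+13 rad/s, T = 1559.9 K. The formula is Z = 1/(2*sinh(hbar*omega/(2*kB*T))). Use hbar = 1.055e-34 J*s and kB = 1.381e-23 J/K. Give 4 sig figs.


Step 1: Compute x = hbar*omega/(kB*T) = 1.055e-34*3.998e+13/(1.381e-23*1559.9) = 0.1958
Step 2: x/2 = 0.0979
Step 3: sinh(x/2) = 0.09805
Step 4: Z = 1/(2*0.09805) = 5.099

5.099


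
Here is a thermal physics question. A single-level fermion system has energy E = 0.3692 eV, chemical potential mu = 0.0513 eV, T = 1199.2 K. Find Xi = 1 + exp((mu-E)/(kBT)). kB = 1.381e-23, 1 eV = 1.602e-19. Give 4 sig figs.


Step 1: (mu - E) = 0.0513 - 0.3692 = -0.3179 eV
Step 2: x = (mu-E)*eV/(kB*T) = -0.3179*1.602e-19/(1.381e-23*1199.2) = -3.075
Step 3: exp(x) = 0.04618
Step 4: Xi = 1 + 0.04618 = 1.046

1.046


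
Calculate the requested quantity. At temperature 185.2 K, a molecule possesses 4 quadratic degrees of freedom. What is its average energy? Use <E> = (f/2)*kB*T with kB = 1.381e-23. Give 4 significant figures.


Step 1: f/2 = 4/2 = 2
Step 2: kB*T = 1.381e-23 * 185.2 = 2.558e-21
Step 3: <E> = 2 * 2.558e-21 = 5.115e-21 J

5.115e-21


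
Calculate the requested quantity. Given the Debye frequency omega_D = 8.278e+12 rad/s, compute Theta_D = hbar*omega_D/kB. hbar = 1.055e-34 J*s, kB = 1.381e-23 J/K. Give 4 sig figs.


Step 1: hbar*omega_D = 1.055e-34 * 8.278e+12 = 8.733e-22 J
Step 2: Theta_D = 8.733e-22 / 1.381e-23
Step 3: Theta_D = 63.24 K

63.24


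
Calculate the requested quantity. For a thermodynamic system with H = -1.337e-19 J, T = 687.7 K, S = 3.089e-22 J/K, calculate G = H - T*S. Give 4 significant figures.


Step 1: T*S = 687.7 * 3.089e-22 = 2.124e-19 J
Step 2: G = H - T*S = -1.337e-19 - 2.124e-19
Step 3: G = -3.461e-19 J

-3.461e-19


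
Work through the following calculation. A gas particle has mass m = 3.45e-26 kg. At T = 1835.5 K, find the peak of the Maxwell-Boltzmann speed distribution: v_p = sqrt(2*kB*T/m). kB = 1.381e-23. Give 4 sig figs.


Step 1: Numerator = 2*kB*T = 2*1.381e-23*1835.5 = 5.07e-20
Step 2: Ratio = 5.07e-20 / 3.45e-26 = 1.469e+06
Step 3: v_p = sqrt(1.469e+06) = 1212 m/s

1212


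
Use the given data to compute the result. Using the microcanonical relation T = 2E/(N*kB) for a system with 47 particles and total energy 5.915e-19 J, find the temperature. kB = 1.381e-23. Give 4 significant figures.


Step 1: Numerator = 2*E = 2*5.915e-19 = 1.183e-18 J
Step 2: Denominator = N*kB = 47*1.381e-23 = 6.491e-22
Step 3: T = 1.183e-18 / 6.491e-22 = 1823 K

1823


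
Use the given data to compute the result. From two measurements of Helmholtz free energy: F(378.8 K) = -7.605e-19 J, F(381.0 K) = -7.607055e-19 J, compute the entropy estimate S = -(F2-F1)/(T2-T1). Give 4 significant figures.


Step 1: dF = F2 - F1 = -7.607055e-19 - (-7.605e-19) = -2.055e-22 J
Step 2: dT = T2 - T1 = 381.0 - 378.8 = 2.2 K
Step 3: S = -dF/dT = -(-2.055e-22)/2.2 = 9.341e-23 J/K

9.341e-23


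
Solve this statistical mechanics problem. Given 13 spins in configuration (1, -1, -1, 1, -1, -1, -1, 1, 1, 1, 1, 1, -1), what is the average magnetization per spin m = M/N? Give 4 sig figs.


Step 1: Count up spins (+1): 7, down spins (-1): 6
Step 2: Total magnetization M = 7 - 6 = 1
Step 3: m = M/N = 1/13 = 0.07692

0.07692


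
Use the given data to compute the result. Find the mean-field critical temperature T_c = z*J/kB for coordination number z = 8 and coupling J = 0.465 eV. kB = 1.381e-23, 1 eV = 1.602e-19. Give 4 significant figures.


Step 1: z*J = 8*0.465 = 3.72 eV
Step 2: Convert to Joules: 3.72*1.602e-19 = 5.959e-19 J
Step 3: T_c = 5.959e-19 / 1.381e-23 = 4.315e+04 K

4.315e+04


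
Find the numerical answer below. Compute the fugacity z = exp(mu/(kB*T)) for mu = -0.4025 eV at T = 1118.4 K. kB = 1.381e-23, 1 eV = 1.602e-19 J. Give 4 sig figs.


Step 1: Convert mu to Joules: -0.4025*1.602e-19 = -6.448e-20 J
Step 2: kB*T = 1.381e-23*1118.4 = 1.545e-20 J
Step 3: mu/(kB*T) = -4.175
Step 4: z = exp(-4.175) = 0.01538

0.01538
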